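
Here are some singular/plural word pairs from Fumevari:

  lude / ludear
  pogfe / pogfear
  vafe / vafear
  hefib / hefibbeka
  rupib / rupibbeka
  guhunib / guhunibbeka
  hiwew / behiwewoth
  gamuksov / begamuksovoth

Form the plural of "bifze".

lude and hiwew both have last vowel 'e' yet inflect differently (ludear, behiwewoth), so the last vowel is not what conditions the rule; the final letter is.
"bifze" ends in -e. The stems ending in -e (lude → ludear, pogfe → pogfear, vafe → vafear) add -ar.
The other patterns: stems ending in -b double the final consonant and add -eka; stems ending in -v or -w add be- … -oth around the stem.
So bifze → bifzear.

bifzear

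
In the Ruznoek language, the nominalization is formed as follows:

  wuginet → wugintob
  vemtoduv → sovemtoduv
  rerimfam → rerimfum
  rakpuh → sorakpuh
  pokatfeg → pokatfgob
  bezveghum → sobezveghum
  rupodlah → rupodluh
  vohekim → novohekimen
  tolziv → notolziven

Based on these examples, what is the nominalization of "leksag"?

"leksag" has last vowel 'a'. The stems whose last vowel is 'a' (rupodlah → rupodluh, rerimfam → rerimfum) change the last vowel to 'u'.
So leksag → leksug.

leksug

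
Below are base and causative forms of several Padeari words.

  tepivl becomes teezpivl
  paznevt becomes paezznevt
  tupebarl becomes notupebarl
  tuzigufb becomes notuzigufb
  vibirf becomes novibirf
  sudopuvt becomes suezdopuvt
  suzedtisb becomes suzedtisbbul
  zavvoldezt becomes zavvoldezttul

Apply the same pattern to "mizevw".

sudopuvt and zavvoldezt both end in -t yet inflect differently (suezdopuvt, zavvoldezttul), so the final letter is not what conditions the rule; the second-to-last letter is.
"mizevw" has second-to-last letter 'v'. The stems whose second-to-last letter is 'v' (sudopuvt → suezdopuvt, tepivl → teezpivl, paznevt → paezznevt) insert -ez- after the first vowel.
The other patterns: stems whose second-to-last letter is 's' or 'z' double the final consonant and add -ul; stems whose second-to-last letter is 'f' or 'r' add the prefix no-.
So mizevw → miezzevw.

miezzevw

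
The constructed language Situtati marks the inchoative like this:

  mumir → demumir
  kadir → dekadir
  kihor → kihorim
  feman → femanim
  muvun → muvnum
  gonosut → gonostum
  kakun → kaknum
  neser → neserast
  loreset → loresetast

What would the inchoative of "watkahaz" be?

watkahazim

mumir and kihor both end in -r yet inflect differently (demumir, kihorim), so the final letter is not what conditions the rule; the last vowel is.
"watkahaz" has last vowel 'a'. The one such stem in the data (feman → femanim) adds -im, so the same rule applies.
So watkahaz → watkahazim.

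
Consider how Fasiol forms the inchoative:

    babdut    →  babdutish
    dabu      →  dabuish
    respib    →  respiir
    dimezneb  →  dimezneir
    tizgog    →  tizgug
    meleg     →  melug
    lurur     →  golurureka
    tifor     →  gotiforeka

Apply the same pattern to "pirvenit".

pirvenitish

"pirvenit" ends in -t. The one such stem in the data (babdut → babdutish) adds -ish, so the same rule applies.
So pirvenit → pirvenitish.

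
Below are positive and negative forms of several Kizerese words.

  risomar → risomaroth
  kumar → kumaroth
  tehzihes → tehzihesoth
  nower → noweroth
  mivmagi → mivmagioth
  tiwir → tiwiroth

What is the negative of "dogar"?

Every pair shown (risomar → risomaroth, kumar → kumaroth, tehzihes → tehzihesoth, …) follows the same rule: add -oth.
So dogar → dogaroth.

dogaroth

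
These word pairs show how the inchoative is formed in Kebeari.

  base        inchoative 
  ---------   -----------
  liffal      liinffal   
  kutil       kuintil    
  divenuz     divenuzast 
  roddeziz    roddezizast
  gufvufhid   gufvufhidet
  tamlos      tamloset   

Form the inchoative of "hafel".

"hafel" ends in -l. The stems ending in -l (liffal → liinffal, kutil → kuintil) insert -in- after the first vowel.
The other patterns: stems ending in -z add -ast; stems ending in -d or -s add -et.
So hafel → hainfel.

hainfel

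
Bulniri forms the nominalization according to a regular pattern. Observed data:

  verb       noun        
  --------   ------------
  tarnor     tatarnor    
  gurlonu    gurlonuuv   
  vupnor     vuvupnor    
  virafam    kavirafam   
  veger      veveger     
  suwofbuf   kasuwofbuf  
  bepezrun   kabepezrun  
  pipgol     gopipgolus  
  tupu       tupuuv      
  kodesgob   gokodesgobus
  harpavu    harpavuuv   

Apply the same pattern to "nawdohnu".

nawdohnuuv

"nawdohnu" ends in -u. The stems ending in -u (gurlonu → gurlonuuv, harpavu → harpavuuv, tupu → tupuuv) add -uv.
The other patterns: stems ending in -b or -l add go- … -us around the stem; stems ending in -r repeat the first consonant+vowel as a prefix; stems ending in -f, -m or -n add the prefix ka-.
So nawdohnu → nawdohnuuv.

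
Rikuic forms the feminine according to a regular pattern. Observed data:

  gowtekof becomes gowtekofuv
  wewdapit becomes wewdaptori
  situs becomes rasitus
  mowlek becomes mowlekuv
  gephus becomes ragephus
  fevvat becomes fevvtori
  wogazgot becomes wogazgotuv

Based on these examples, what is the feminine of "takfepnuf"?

ratakfepnuf

"takfepnuf" has last vowel 'u'. The stems whose last vowel is 'u' (situs → rasitus, gephus → ragephus) add the prefix ra-.
So takfepnuf → ratakfepnuf.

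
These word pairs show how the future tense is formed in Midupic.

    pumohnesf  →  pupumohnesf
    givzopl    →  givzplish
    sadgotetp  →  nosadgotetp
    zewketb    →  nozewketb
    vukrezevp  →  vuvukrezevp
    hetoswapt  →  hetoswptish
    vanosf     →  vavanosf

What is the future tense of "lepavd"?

lelepavd

"lepavd" has second-to-last letter 'v'. The one such stem in the data (vukrezevp → vuvukrezevp) repeats the first consonant+vowel as a prefix (as do vanosf, pumohnesf), so the same rule applies.
The other patterns: stems whose second-to-last letter is 't' add the prefix no-; stems whose second-to-last letter is 'p' delete the last vowel and add -ish.
So lepavd → lelepavd.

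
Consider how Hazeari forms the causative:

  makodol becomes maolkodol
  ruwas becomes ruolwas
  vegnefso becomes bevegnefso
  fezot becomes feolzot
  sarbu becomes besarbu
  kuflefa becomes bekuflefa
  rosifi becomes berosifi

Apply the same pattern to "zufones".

ruwas and kuflefa both have last vowel 'a' yet inflect differently (ruolwas, bekuflefa), so the last vowel is not what conditions the rule; whether the stem ends in a vowel or a consonant is.
"zufones" ends in a consonant. The stems ending in a consonant (ruwas → ruolwas, makodol → maolkodol, fezot → feolzot) insert -ol- after the first vowel.
The other pattern: stems ending in a vowel add the prefix be-.
So zufones → zuolfones.

zuolfones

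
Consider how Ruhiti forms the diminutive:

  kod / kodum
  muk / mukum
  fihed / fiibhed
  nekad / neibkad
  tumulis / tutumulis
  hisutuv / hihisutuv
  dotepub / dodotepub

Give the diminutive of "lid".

lidum

kod and fihed both end in -d yet inflect differently (kodum, fiibhed), so the final letter is not what conditions the rule; the number of vowels is.
"lid" has 1 vowel. The stems with 1 vowel (kod → kodum, muk → mukum) add -um.
So lid → lidum.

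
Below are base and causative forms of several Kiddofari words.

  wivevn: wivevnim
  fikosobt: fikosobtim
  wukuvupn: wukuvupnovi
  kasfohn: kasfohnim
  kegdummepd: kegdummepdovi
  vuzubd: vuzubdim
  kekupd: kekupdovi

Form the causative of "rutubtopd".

kegdummepd and vuzubd both end in -d yet inflect differently (kegdummepdovi, vuzubdim), so the final letter is not what conditions the rule; the second-to-last letter is.
"rutubtopd" has second-to-last letter 'p'. The stems whose second-to-last letter is 'p' (kegdummepd → kegdummepdovi, wukuvupn → wukuvupnovi, kekupd → kekupdovi) add -ovi.
The other pattern: stems whose second-to-last letter is 'b', 'h' or 'v' add -im.
So rutubtopd → rutubtopdovi.

rutubtopdovi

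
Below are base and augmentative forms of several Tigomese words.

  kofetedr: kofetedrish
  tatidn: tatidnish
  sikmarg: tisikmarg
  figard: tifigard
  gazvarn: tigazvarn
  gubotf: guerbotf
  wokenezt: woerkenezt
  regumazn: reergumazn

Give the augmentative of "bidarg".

tatidn and gazvarn both end in -n yet inflect differently (tatidnish, tigazvarn), so the final letter is not what conditions the rule; the second-to-last letter is.
"bidarg" has second-to-last letter 'r'. The stems whose second-to-last letter is 'r' (sikmarg → tisikmarg, figard → tifigard, gazvarn → tigazvarn) add the prefix ti-.
The other patterns: stems whose second-to-last letter is 'd' add -ish; stems whose second-to-last letter is 't' or 'z' insert -er- after the first vowel.
So bidarg → tibidarg.

tibidarg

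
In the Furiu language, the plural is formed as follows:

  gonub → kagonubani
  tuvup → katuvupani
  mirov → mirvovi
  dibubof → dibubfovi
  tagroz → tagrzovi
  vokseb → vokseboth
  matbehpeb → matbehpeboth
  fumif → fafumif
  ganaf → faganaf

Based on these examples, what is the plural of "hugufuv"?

gonub and vokseb both end in -b yet inflect differently (kagonubani, vokseboth), so the final letter is not what conditions the rule; the last vowel is.
"hugufuv" has last vowel 'u'. The stems whose last vowel is 'u' (gonub → kagonubani, tuvup → katuvupani) add ka- … -ani around the stem.
So hugufuv → kahugufuvani.

kahugufuvani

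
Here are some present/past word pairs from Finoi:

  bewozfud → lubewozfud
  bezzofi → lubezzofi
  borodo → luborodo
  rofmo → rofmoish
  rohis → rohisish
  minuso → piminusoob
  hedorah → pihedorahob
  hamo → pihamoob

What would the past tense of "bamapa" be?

lubamapa

borodo and rofmo both end in -o yet inflect differently (luborodo, rofmoish), so the final letter is not what conditions the rule; the first letter is.
"bamapa" begins with b-. The stems beginning with b- (bewozfud → lubewozfud, bezzofi → lubezzofi, borodo → luborodo) add the prefix lu-.
The other patterns: stems beginning with r- add -ish; stems beginning with h- or m- add pi- … -ob around the stem.
So bamapa → lubamapa.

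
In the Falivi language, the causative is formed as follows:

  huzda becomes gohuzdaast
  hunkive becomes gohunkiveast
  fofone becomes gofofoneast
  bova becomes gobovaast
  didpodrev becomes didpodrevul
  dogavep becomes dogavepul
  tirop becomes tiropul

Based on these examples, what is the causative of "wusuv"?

wusuvul

"wusuv" ends in a consonant. The stems ending in a consonant (didpodrev → didpodrevul, dogavep → dogavepul, tirop → tiropul) add -ul.
So wusuv → wusuvul.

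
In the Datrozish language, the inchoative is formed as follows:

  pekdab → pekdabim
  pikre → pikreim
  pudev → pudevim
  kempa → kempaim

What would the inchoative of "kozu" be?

kozuim

Every pair shown (pekdab → pekdabim, pikre → pikreim, pudev → pudevim, …) follows the same rule: add -im.
So kozu → kozuim.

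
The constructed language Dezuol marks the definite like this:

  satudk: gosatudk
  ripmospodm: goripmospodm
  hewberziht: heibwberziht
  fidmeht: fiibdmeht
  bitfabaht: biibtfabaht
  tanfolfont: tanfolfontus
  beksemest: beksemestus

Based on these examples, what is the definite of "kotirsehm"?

koibtirsehm

hewberziht and tanfolfont both end in -t yet inflect differently (heibwberziht, tanfolfontus), so the final letter is not what conditions the rule; the second-to-last letter is.
"kotirsehm" has second-to-last letter 'h'. The stems whose second-to-last letter is 'h' (hewberziht → heibwberziht, fidmeht → fiibdmeht, bitfabaht → biibtfabaht) insert -ib- after the first vowel.
So kotirsehm → koibtirsehm.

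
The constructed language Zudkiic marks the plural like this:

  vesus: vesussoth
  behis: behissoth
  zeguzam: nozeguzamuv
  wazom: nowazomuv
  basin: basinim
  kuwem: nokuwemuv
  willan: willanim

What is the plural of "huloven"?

"huloven" ends in -n. The stems ending in -n (basin → basinim, willan → willanim) add -im.
So huloven → hulovenim.

hulovenim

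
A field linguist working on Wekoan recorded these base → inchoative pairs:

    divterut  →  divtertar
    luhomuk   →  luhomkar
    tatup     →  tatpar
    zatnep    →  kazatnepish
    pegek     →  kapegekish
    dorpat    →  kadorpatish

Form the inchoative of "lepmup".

tatup and zatnep both end in -p yet inflect differently (tatpar, kazatnepish), so the final letter is not what conditions the rule; the last vowel is.
"lepmup" has last vowel 'u'. The stems whose last vowel is 'u' (divterut → divtertar, luhomuk → luhomkar, tatup → tatpar) delete the last vowel and add -ar.
The other pattern: stems whose last vowel is 'a' or 'e' add ka- … -ish around the stem.
So lepmup → lepmpar.

lepmpar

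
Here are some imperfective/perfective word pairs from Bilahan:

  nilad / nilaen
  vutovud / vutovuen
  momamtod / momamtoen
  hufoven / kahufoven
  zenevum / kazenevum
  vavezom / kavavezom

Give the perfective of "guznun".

kaguznun

"guznun" ends in -n. The one such stem in the data (hufoven → kahufoven) adds the prefix ka-, so the same rule applies.
So guznun → kaguznun.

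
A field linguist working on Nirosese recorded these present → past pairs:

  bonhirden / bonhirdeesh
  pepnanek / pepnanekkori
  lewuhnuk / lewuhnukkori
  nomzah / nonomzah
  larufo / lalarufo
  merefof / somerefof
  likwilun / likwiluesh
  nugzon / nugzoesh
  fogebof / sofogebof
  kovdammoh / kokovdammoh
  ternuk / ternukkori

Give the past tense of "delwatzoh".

merefof and nugzon both have last vowel 'o' yet inflect differently (somerefof, nugzoesh), so the last vowel is not what conditions the rule; the final letter is.
"delwatzoh" ends in -h. The stems ending in -h (kovdammoh → kokovdammoh, nomzah → nonomzah) repeat the first consonant+vowel as a prefix.
So delwatzoh → dedelwatzoh.

dedelwatzoh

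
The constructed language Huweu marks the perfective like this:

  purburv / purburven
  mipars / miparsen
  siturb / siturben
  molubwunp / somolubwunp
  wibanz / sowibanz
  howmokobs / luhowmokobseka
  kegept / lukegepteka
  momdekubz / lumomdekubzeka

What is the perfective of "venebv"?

luvenebveka

mipars and howmokobs both end in -s yet inflect differently (miparsen, luhowmokobseka), so the final letter is not what conditions the rule; the second-to-last letter is.
"venebv" has second-to-last letter 'b'. The stems whose second-to-last letter is 'b' (howmokobs → luhowmokobseka, momdekubz → lumomdekubzeka) add lu- … -eka around the stem.
The other patterns: stems whose second-to-last letter is 'r' add -en; stems whose second-to-last letter is 'n' add the prefix so-.
So venebv → luvenebveka.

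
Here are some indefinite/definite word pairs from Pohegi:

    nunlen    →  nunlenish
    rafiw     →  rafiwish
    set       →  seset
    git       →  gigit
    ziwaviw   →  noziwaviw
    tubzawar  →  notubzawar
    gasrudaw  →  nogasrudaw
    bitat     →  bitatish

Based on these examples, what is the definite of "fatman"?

fatmanish

git and bitat both end in -t yet inflect differently (gigit, bitatish), so the final letter is not what conditions the rule; the number of vowels is.
"fatman" has 2 vowels. The stems with 2 vowels (bitat → bitatish, rafiw → rafiwish, nunlen → nunlenish) add -ish.
The other patterns: stems with 1 vowel repeat the first consonant+vowel as a prefix; stems with 3 vowels add the prefix no-.
So fatman → fatmanish.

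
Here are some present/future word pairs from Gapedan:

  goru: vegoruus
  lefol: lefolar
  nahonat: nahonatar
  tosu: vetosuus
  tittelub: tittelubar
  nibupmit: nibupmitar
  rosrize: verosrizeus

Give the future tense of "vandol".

vandolar

"vandol" ends in a consonant. The stems ending in a consonant (tittelub → tittelubar, nibupmit → nibupmitar, nahonat → nahonatar) add -ar.
So vandol → vandolar.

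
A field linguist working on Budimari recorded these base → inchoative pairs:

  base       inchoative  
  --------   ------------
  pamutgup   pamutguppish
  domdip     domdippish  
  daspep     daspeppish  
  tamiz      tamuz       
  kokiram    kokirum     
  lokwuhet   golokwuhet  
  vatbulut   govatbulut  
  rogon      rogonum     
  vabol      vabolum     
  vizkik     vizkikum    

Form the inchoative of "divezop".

divezoppish

domdip and tamiz both have last vowel 'i' yet inflect differently (domdippish, tamuz), so the last vowel is not what conditions the rule; the final letter is.
"divezop" ends in -p. The stems ending in -p (pamutgup → pamutguppish, domdip → domdippish, daspep → daspeppish) double the final consonant and add -ish.
The other patterns: stems ending in -m or -z change the last vowel to 'u'; stems ending in -t add the prefix go-; stems ending in -k, -l or -n add -um.
So divezop → divezoppish.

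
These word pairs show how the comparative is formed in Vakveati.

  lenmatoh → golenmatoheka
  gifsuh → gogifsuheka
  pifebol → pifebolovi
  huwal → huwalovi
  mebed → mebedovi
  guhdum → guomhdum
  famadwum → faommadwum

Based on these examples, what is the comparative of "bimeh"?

gobimeheka

lenmatoh and pifebol both have last vowel 'o' yet inflect differently (golenmatoheka, pifebolovi), so the last vowel is not what conditions the rule; the final letter is.
"bimeh" ends in -h. The stems ending in -h (lenmatoh → golenmatoheka, gifsuh → gogifsuheka) add go- … -eka around the stem.
The other patterns: stems ending in -d or -l add -ovi; stems ending in -m insert -om- after the first vowel.
So bimeh → gobimeheka.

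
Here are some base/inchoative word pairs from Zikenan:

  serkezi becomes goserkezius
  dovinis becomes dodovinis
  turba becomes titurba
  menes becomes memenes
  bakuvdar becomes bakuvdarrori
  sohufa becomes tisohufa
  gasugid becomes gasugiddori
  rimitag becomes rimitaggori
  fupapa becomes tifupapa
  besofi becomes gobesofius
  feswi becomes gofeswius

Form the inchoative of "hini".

"hini" ends in -i. The stems ending in -i (serkezi → goserkezius, besofi → gobesofius, feswi → gofeswius) add go- … -us around the stem.
So hini → gohinius.

gohinius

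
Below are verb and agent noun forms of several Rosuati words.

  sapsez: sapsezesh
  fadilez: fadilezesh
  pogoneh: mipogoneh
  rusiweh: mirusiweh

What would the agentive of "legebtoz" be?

"legebtoz" ends in -z. The stems ending in -z (sapsez → sapsezesh, fadilez → fadilezesh) add -esh.
The other pattern: stems ending in -h add the prefix mi-.
So legebtoz → legebtozesh.

legebtozesh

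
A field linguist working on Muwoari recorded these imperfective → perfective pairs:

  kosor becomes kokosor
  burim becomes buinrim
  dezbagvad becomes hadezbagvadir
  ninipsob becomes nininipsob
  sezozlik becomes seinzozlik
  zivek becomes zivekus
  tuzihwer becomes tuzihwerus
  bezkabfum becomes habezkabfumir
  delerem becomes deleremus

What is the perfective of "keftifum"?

hakeftifumir

bezkabfum and delerem both end in -m yet inflect differently (habezkabfumir, deleremus), so the final letter is not what conditions the rule; the last vowel is.
"keftifum" has last vowel 'u'. The one such stem in the data (bezkabfum → habezkabfumir) adds ha- … -ir around the stem, so the same rule applies.
The other patterns: stems whose last vowel is 'e' add -us; stems whose last vowel is 'i' insert -in- after the first vowel; stems whose last vowel is 'o' repeat the first consonant+vowel as a prefix.
So keftifum → hakeftifumir.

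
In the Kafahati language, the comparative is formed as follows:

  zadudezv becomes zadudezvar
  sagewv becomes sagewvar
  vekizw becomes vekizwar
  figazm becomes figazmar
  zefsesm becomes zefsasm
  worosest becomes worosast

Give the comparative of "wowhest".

wowhast

"wowhest" has second-to-last letter 's'. The stems whose second-to-last letter is 's' (zefsesm → zefsasm, worosest → worosast) change the last vowel to 'a'.
The other pattern: stems whose second-to-last letter is 'w' or 'z' add -ar.
So wowhest → wowhast.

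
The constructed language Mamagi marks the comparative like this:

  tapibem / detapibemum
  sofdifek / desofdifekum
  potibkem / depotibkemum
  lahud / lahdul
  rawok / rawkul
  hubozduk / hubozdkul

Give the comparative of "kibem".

dekibemum

sofdifek and rawok both end in -k yet inflect differently (desofdifekum, rawkul), so the final letter is not what conditions the rule; the last vowel is.
"kibem" has last vowel 'e'. The stems whose last vowel is 'e' (tapibem → detapibemum, sofdifek → desofdifekum, potibkem → depotibkemum) add de- … -um around the stem.
The other pattern: stems whose last vowel is 'o' or 'u' delete the last vowel and add -ul.
So kibem → dekibemum.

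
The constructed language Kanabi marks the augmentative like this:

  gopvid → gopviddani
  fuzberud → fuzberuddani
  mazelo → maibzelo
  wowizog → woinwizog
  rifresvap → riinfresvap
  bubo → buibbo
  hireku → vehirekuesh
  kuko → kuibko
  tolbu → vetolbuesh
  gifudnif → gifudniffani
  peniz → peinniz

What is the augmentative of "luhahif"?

luhahiffani

hireku and fuzberud both have last vowel 'u' yet inflect differently (vehirekuesh, fuzberuddani), so the last vowel is not what conditions the rule; the final letter is.
"luhahif" ends in -f. The one such stem in the data (gifudnif → gifudniffani) doubles the final consonant and adds -ani (as do gopvid, fuzberud), so the same rule applies.
The other patterns: stems ending in -u add ve- … -esh around the stem; stems ending in -o insert -ib- after the first vowel; stems ending in -g, -p or -z insert -in- after the first vowel.
So luhahif → luhahiffani.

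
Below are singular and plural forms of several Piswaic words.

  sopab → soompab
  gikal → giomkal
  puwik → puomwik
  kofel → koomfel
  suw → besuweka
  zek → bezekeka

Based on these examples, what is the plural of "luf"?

"luf" has 1 vowel. The stems with 1 vowel (suw → besuweka, zek → bezekeka) add be- … -eka around the stem.
The other pattern: stems with 2 vowels insert -om- after the first vowel.
So luf → belufeka.

belufeka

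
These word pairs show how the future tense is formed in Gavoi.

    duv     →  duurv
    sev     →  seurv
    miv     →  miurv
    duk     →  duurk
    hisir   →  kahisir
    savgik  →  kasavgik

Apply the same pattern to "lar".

laurr

savgik and duk both end in -k yet inflect differently (kasavgik, duurk), so the final letter is not what conditions the rule; the number of vowels is.
"lar" has 1 vowel. The stems with 1 vowel (sev → seurv, duv → duurv, duk → duurk) insert -ur- after the first vowel.
The other pattern: stems with 2 vowels add the prefix ka-.
So lar → laurr.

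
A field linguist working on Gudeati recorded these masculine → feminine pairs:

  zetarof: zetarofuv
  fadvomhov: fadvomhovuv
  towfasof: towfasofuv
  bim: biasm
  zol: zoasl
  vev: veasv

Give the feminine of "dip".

fadvomhov and vev both end in -v yet inflect differently (fadvomhovuv, veasv), so the final letter is not what conditions the rule; the number of vowels is.
"dip" has 1 vowel. The stems with 1 vowel (bim → biasm, zol → zoasl, vev → veasv) insert -as- after the first vowel.
The other pattern: stems with 3 vowels add -uv.
So dip → diasp.

diasp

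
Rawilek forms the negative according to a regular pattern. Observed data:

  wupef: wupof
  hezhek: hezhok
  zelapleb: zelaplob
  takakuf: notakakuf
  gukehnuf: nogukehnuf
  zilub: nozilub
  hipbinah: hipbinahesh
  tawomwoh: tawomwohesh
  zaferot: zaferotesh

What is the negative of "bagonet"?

bagonot

"bagonet" has last vowel 'e'. The stems whose last vowel is 'e' (wupef → wupof, hezhek → hezhok, zelapleb → zelaplob) change the last vowel to 'o'.
The other patterns: stems whose last vowel is 'u' add the prefix no-; stems whose last vowel is 'a' or 'o' add -esh.
So bagonet → bagonot.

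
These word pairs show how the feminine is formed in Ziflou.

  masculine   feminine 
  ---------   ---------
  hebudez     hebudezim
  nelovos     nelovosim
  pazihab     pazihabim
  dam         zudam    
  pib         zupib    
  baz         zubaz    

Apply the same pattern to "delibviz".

delibvizim

pazihab and pib both end in -b yet inflect differently (pazihabim, zupib), so the final letter is not what conditions the rule; the number of vowels is.
"delibviz" has 3 vowels. The stems with 3 vowels (nelovos → nelovosim, hebudez → hebudezim, pazihab → pazihabim) add -im.
So delibviz → delibvizim.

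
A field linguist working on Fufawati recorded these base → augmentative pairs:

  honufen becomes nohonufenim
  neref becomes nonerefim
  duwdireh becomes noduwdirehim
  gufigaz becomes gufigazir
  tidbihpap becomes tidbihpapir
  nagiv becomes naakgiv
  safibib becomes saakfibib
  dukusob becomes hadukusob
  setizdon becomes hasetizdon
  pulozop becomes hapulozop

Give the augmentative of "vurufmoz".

safibib and dukusob both end in -b yet inflect differently (saakfibib, hadukusob), so the final letter is not what conditions the rule; the last vowel is.
"vurufmoz" has last vowel 'o'. The stems whose last vowel is 'o' (dukusob → hadukusob, setizdon → hasetizdon, pulozop → hapulozop) add the prefix ha-.
The other patterns: stems whose last vowel is 'e' add no- … -im around the stem; stems whose last vowel is 'a' add -ir; stems whose last vowel is 'i' insert -ak- after the first vowel.
So vurufmoz → havurufmoz.

havurufmoz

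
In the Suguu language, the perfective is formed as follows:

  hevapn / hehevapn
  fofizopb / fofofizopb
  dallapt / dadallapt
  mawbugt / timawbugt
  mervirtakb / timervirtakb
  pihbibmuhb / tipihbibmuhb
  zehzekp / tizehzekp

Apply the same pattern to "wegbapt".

dallapt and mawbugt both end in -t yet inflect differently (dadallapt, timawbugt), so the final letter is not what conditions the rule; the second-to-last letter is.
"wegbapt" has second-to-last letter 'p'. The stems whose second-to-last letter is 'p' (hevapn → hehevapn, fofizopb → fofofizopb, dallapt → dadallapt) repeat the first consonant+vowel as a prefix.
The other pattern: stems whose second-to-last letter is 'g', 'h' or 'k' add the prefix ti-.
So wegbapt → wewegbapt.

wewegbapt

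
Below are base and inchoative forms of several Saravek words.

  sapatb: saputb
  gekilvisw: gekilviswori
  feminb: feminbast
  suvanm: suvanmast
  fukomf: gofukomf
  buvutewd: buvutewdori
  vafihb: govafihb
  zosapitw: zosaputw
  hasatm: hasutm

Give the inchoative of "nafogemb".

gonafogemb

hasatm and suvanm both end in -m yet inflect differently (hasutm, suvanmast), so the final letter is not what conditions the rule; the second-to-last letter is.
"nafogemb" has second-to-last letter 'm'. The one such stem in the data (fukomf → gofukomf) adds the prefix go-, so the same rule applies.
So nafogemb → gonafogemb.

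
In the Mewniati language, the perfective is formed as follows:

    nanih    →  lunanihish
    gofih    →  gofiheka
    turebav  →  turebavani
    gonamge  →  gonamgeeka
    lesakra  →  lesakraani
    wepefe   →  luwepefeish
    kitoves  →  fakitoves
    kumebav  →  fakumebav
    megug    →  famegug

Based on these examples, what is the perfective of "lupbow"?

nanih and gofih both end in -h yet inflect differently (lunanihish, gofiheka), so the final letter is not what conditions the rule; the first letter is.
"lupbow" begins with l-. The one such stem in the data (lesakra → lesakraani) adds -ani, so the same rule applies.
The other patterns: stems beginning with n- or w- add lu- … -ish around the stem; stems beginning with g- add -eka; stems beginning with k- or m- add the prefix fa-.
So lupbow → lupbowani.

lupbowani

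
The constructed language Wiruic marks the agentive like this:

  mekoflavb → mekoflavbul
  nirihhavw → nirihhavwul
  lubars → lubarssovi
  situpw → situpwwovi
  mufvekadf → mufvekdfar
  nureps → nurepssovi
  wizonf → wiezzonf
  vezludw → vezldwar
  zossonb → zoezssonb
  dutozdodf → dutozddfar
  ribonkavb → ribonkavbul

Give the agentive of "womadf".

womdfar

"womadf" has second-to-last letter 'd'. The stems whose second-to-last letter is 'd' (vezludw → vezldwar, dutozdodf → dutozddfar, mufvekadf → mufvekdfar) delete the last vowel and add -ar.
So womadf → womdfar.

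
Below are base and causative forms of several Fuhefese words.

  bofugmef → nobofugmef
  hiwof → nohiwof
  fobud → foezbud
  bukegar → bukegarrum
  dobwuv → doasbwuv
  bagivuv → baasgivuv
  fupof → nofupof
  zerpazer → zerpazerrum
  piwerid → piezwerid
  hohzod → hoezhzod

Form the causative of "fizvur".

fizvurrum

hohzod and fupof both have last vowel 'o' yet inflect differently (hoezhzod, nofupof), so the last vowel is not what conditions the rule; the final letter is.
"fizvur" ends in -r. The stems ending in -r (bukegar → bukegarrum, zerpazer → zerpazerrum) double the final consonant and add -um.
The other patterns: stems ending in -d insert -ez- after the first vowel; stems ending in -f add the prefix no-; stems ending in -v insert -as- after the first vowel.
So fizvur → fizvurrum.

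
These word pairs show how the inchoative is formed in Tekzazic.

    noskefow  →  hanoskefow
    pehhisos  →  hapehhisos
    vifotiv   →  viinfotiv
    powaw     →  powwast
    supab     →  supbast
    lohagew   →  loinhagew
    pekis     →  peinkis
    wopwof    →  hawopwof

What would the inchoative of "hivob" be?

powaw and noskefow both end in -w yet inflect differently (powwast, hanoskefow), so the final letter is not what conditions the rule; the last vowel is.
"hivob" has last vowel 'o'. The stems whose last vowel is 'o' (noskefow → hanoskefow, pehhisos → hapehhisos, wopwof → hawopwof) add the prefix ha-.
So hivob → hahivob.

hahivob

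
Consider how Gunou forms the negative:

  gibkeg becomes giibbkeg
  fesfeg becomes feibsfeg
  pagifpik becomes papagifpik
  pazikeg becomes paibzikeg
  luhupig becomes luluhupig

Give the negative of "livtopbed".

liibvtopbed

fesfeg and luhupig both end in -g yet inflect differently (feibsfeg, luluhupig), so the final letter is not what conditions the rule; the last vowel is.
"livtopbed" has last vowel 'e'. The stems whose last vowel is 'e' (fesfeg → feibsfeg, pazikeg → paibzikeg, gibkeg → giibbkeg) insert -ib- after the first vowel.
The other pattern: stems whose last vowel is 'i' repeat the first consonant+vowel as a prefix.
So livtopbed → liibvtopbed.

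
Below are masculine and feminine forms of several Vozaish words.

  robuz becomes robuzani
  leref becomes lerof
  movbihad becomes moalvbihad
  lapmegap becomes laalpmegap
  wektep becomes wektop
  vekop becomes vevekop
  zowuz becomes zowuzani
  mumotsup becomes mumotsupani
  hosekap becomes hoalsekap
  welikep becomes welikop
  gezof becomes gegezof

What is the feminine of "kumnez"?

wektep and vekop both end in -p yet inflect differently (wektop, vevekop), so the final letter is not what conditions the rule; the last vowel is.
"kumnez" has last vowel 'e'. The stems whose last vowel is 'e' (wektep → wektop, leref → lerof, welikep → welikop) change the last vowel to 'o'.
The other patterns: stems whose last vowel is 'o' repeat the first consonant+vowel as a prefix; stems whose last vowel is 'a' insert -al- after the first vowel; stems whose last vowel is 'u' add -ani.
So kumnez → kumnoz.

kumnoz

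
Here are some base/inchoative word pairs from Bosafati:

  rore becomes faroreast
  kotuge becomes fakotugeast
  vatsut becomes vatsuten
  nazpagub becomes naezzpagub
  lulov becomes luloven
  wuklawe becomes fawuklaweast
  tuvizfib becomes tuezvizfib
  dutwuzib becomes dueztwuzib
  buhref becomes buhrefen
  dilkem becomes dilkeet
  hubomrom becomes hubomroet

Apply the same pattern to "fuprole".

kotuge and dilkem both have last vowel 'e' yet inflect differently (fakotugeast, dilkeet), so the last vowel is not what conditions the rule; the final letter is.
"fuprole" ends in -e. The stems ending in -e (kotuge → fakotugeast, rore → faroreast, wuklawe → fawuklaweast) add fa- … -ast around the stem.
So fuprole → fafuproleast.

fafuproleast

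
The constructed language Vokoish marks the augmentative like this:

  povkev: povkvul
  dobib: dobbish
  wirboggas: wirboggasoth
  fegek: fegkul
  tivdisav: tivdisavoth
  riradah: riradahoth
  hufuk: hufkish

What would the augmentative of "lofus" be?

lofsish

tivdisav and povkev both end in -v yet inflect differently (tivdisavoth, povkvul), so the final letter is not what conditions the rule; the last vowel is.
"lofus" has last vowel 'u'. The one such stem in the data (hufuk → hufkish) deletes the last vowel and adds -ish (as does dobib), so the same rule applies.
So lofus → lofsish.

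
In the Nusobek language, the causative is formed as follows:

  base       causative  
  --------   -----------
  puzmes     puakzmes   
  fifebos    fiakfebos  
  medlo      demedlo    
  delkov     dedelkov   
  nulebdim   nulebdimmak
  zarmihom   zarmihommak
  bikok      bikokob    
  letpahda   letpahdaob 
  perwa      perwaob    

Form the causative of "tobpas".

"tobpas" ends in -s. The stems ending in -s (puzmes → puakzmes, fifebos → fiakfebos) insert -ak- after the first vowel.
The other patterns: stems ending in -o or -v add the prefix de-; stems ending in -m double the final consonant and add -ak; stems ending in -a or -k add -ob.
So tobpas → toakbpas.

toakbpas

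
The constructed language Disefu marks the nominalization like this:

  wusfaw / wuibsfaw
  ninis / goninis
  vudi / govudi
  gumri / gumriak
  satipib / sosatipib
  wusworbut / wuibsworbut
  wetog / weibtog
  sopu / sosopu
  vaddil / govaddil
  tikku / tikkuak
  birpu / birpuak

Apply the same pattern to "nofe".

sopu and tikku both end in -u yet inflect differently (sosopu, tikkuak), so the final letter is not what conditions the rule; the first letter is.
"nofe" begins with n-. The one such stem in the data (ninis → goninis) adds the prefix go-, so the same rule applies.
The other patterns: stems beginning with w- insert -ib- after the first vowel; stems beginning with s- add the prefix so-; stems beginning with b-, g- or t- add -ak.
So nofe → gonofe.

gonofe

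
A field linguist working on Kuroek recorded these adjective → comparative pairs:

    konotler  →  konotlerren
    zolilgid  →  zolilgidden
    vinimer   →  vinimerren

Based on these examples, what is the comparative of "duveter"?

duveterren

Every pair shown (konotler → konotlerren, zolilgid → zolilgidden, vinimer → vinimerren) follows the same rule: double the final consonant and add -en.
So duveter → duveterren.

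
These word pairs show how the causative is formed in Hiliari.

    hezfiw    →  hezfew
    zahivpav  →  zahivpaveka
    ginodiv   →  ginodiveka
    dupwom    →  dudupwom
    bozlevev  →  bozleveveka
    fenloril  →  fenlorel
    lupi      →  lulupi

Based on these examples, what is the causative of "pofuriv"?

pofuriveka

ginodiv and fenloril both have last vowel 'i' yet inflect differently (ginodiveka, fenlorel), so the last vowel is not what conditions the rule; the final letter is.
"pofuriv" ends in -v. The stems ending in -v (bozlevev → bozleveveka, zahivpav → zahivpaveka, ginodiv → ginodiveka) add -eka.
The other patterns: stems ending in -l or -w change the last vowel to 'e'; stems ending in -i or -m repeat the first consonant+vowel as a prefix.
So pofuriv → pofuriveka.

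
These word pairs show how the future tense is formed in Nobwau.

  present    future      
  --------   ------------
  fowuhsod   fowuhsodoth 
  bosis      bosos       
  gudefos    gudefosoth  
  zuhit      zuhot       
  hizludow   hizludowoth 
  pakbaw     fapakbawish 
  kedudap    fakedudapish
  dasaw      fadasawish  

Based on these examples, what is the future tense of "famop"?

famopoth

pakbaw and hizludow both end in -w yet inflect differently (fapakbawish, hizludowoth), so the final letter is not what conditions the rule; the last vowel is.
"famop" has last vowel 'o'. The stems whose last vowel is 'o' (hizludow → hizludowoth, gudefos → gudefosoth, fowuhsod → fowuhsodoth) add -oth.
So famop → famopoth.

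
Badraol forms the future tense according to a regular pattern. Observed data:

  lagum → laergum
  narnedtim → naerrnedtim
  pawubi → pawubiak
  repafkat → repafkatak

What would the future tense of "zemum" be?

zeermum

"zemum" ends in -m. The stems ending in -m (lagum → laergum, narnedtim → naerrnedtim) insert -er- after the first vowel.
So zemum → zeermum.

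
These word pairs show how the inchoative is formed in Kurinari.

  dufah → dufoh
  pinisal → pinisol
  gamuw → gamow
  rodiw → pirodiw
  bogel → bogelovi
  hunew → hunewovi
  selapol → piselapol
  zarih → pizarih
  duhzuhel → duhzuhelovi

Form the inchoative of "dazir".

pidazir

bogel and selapol both end in -l yet inflect differently (bogelovi, piselapol), so the final letter is not what conditions the rule; the last vowel is.
"dazir" has last vowel 'i'. The stems whose last vowel is 'i' (zarih → pizarih, rodiw → pirodiw) add the prefix pi-.
So dazir → pidazir.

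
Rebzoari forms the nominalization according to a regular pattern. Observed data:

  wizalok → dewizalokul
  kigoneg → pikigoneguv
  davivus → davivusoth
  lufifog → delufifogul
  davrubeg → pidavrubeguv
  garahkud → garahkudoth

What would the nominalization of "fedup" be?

fedupoth

davrubeg and lufifog both end in -g yet inflect differently (pidavrubeguv, delufifogul), so the final letter is not what conditions the rule; the last vowel is.
"fedup" has last vowel 'u'. The stems whose last vowel is 'u' (garahkud → garahkudoth, davivus → davivusoth) add -oth.
So fedup → fedupoth.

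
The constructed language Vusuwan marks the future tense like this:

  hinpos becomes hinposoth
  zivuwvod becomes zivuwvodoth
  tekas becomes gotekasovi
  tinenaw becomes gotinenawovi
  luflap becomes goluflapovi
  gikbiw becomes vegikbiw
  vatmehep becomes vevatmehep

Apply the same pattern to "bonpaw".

gobonpawovi

"bonpaw" has last vowel 'a'. The stems whose last vowel is 'a' (tekas → gotekasovi, tinenaw → gotinenawovi, luflap → goluflapovi) add go- … -ovi around the stem.
The other patterns: stems whose last vowel is 'o' add -oth; stems whose last vowel is 'e' or 'i' add the prefix ve-.
So bonpaw → gobonpawovi.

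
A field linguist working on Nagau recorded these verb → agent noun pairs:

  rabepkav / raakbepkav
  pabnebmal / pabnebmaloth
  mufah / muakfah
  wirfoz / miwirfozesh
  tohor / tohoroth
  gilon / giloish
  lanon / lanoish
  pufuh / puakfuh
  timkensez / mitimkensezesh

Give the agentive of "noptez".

wirfoz and tohor both have last vowel 'o' yet inflect differently (miwirfozesh, tohoroth), so the last vowel is not what conditions the rule; the final letter is.
"noptez" ends in -z. The stems ending in -z (wirfoz → miwirfozesh, timkensez → mitimkensezesh) add mi- … -esh around the stem.
So noptez → minoptezesh.

minoptezesh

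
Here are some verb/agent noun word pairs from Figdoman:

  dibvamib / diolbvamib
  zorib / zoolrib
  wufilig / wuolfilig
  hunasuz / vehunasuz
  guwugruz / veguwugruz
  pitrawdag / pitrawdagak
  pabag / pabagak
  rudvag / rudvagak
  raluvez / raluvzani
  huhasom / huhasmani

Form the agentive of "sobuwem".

wufilig and pitrawdag both end in -g yet inflect differently (wuolfilig, pitrawdagak), so the final letter is not what conditions the rule; the last vowel is.
"sobuwem" has last vowel 'e'. The one such stem in the data (raluvez → raluvzani) deletes the last vowel and adds -ani (as does huhasom), so the same rule applies.
The other patterns: stems whose last vowel is 'i' insert -ol- after the first vowel; stems whose last vowel is 'u' add the prefix ve-; stems whose last vowel is 'a' add -ak.
So sobuwem → sobuwmani.

sobuwmani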